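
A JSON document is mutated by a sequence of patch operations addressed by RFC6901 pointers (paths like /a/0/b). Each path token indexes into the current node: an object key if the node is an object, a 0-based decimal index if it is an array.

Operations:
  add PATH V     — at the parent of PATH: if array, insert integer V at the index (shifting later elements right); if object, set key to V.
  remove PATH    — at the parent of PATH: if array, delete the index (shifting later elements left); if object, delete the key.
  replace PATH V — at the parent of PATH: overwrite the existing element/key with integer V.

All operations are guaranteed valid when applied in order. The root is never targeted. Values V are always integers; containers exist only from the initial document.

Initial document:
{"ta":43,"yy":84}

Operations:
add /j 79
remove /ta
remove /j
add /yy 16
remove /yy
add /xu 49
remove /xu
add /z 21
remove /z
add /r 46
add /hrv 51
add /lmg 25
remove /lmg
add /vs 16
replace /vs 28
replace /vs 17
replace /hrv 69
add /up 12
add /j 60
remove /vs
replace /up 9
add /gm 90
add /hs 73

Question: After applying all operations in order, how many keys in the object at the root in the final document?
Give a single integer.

Answer: 6

Derivation:
After op 1 (add /j 79): {"j":79,"ta":43,"yy":84}
After op 2 (remove /ta): {"j":79,"yy":84}
After op 3 (remove /j): {"yy":84}
After op 4 (add /yy 16): {"yy":16}
After op 5 (remove /yy): {}
After op 6 (add /xu 49): {"xu":49}
After op 7 (remove /xu): {}
After op 8 (add /z 21): {"z":21}
After op 9 (remove /z): {}
After op 10 (add /r 46): {"r":46}
After op 11 (add /hrv 51): {"hrv":51,"r":46}
After op 12 (add /lmg 25): {"hrv":51,"lmg":25,"r":46}
After op 13 (remove /lmg): {"hrv":51,"r":46}
After op 14 (add /vs 16): {"hrv":51,"r":46,"vs":16}
After op 15 (replace /vs 28): {"hrv":51,"r":46,"vs":28}
After op 16 (replace /vs 17): {"hrv":51,"r":46,"vs":17}
After op 17 (replace /hrv 69): {"hrv":69,"r":46,"vs":17}
After op 18 (add /up 12): {"hrv":69,"r":46,"up":12,"vs":17}
After op 19 (add /j 60): {"hrv":69,"j":60,"r":46,"up":12,"vs":17}
After op 20 (remove /vs): {"hrv":69,"j":60,"r":46,"up":12}
After op 21 (replace /up 9): {"hrv":69,"j":60,"r":46,"up":9}
After op 22 (add /gm 90): {"gm":90,"hrv":69,"j":60,"r":46,"up":9}
After op 23 (add /hs 73): {"gm":90,"hrv":69,"hs":73,"j":60,"r":46,"up":9}
Size at the root: 6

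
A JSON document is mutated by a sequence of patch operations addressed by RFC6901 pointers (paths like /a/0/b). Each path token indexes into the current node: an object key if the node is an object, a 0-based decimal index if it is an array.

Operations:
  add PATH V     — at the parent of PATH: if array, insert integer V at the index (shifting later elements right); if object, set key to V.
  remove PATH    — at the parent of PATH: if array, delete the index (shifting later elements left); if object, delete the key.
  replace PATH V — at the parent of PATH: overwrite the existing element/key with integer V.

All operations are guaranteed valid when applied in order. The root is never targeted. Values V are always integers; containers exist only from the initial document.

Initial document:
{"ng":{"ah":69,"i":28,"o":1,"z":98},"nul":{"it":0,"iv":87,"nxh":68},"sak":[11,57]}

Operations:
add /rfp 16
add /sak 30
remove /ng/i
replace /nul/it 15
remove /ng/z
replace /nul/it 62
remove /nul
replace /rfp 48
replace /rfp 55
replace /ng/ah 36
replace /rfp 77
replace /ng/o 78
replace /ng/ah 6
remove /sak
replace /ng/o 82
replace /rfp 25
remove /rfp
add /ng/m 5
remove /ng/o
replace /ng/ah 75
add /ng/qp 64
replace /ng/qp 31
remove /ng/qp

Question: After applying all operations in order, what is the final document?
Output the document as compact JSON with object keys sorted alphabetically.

After op 1 (add /rfp 16): {"ng":{"ah":69,"i":28,"o":1,"z":98},"nul":{"it":0,"iv":87,"nxh":68},"rfp":16,"sak":[11,57]}
After op 2 (add /sak 30): {"ng":{"ah":69,"i":28,"o":1,"z":98},"nul":{"it":0,"iv":87,"nxh":68},"rfp":16,"sak":30}
After op 3 (remove /ng/i): {"ng":{"ah":69,"o":1,"z":98},"nul":{"it":0,"iv":87,"nxh":68},"rfp":16,"sak":30}
After op 4 (replace /nul/it 15): {"ng":{"ah":69,"o":1,"z":98},"nul":{"it":15,"iv":87,"nxh":68},"rfp":16,"sak":30}
After op 5 (remove /ng/z): {"ng":{"ah":69,"o":1},"nul":{"it":15,"iv":87,"nxh":68},"rfp":16,"sak":30}
After op 6 (replace /nul/it 62): {"ng":{"ah":69,"o":1},"nul":{"it":62,"iv":87,"nxh":68},"rfp":16,"sak":30}
After op 7 (remove /nul): {"ng":{"ah":69,"o":1},"rfp":16,"sak":30}
After op 8 (replace /rfp 48): {"ng":{"ah":69,"o":1},"rfp":48,"sak":30}
After op 9 (replace /rfp 55): {"ng":{"ah":69,"o":1},"rfp":55,"sak":30}
After op 10 (replace /ng/ah 36): {"ng":{"ah":36,"o":1},"rfp":55,"sak":30}
After op 11 (replace /rfp 77): {"ng":{"ah":36,"o":1},"rfp":77,"sak":30}
After op 12 (replace /ng/o 78): {"ng":{"ah":36,"o":78},"rfp":77,"sak":30}
After op 13 (replace /ng/ah 6): {"ng":{"ah":6,"o":78},"rfp":77,"sak":30}
After op 14 (remove /sak): {"ng":{"ah":6,"o":78},"rfp":77}
After op 15 (replace /ng/o 82): {"ng":{"ah":6,"o":82},"rfp":77}
After op 16 (replace /rfp 25): {"ng":{"ah":6,"o":82},"rfp":25}
After op 17 (remove /rfp): {"ng":{"ah":6,"o":82}}
After op 18 (add /ng/m 5): {"ng":{"ah":6,"m":5,"o":82}}
After op 19 (remove /ng/o): {"ng":{"ah":6,"m":5}}
After op 20 (replace /ng/ah 75): {"ng":{"ah":75,"m":5}}
After op 21 (add /ng/qp 64): {"ng":{"ah":75,"m":5,"qp":64}}
After op 22 (replace /ng/qp 31): {"ng":{"ah":75,"m":5,"qp":31}}
After op 23 (remove /ng/qp): {"ng":{"ah":75,"m":5}}

Answer: {"ng":{"ah":75,"m":5}}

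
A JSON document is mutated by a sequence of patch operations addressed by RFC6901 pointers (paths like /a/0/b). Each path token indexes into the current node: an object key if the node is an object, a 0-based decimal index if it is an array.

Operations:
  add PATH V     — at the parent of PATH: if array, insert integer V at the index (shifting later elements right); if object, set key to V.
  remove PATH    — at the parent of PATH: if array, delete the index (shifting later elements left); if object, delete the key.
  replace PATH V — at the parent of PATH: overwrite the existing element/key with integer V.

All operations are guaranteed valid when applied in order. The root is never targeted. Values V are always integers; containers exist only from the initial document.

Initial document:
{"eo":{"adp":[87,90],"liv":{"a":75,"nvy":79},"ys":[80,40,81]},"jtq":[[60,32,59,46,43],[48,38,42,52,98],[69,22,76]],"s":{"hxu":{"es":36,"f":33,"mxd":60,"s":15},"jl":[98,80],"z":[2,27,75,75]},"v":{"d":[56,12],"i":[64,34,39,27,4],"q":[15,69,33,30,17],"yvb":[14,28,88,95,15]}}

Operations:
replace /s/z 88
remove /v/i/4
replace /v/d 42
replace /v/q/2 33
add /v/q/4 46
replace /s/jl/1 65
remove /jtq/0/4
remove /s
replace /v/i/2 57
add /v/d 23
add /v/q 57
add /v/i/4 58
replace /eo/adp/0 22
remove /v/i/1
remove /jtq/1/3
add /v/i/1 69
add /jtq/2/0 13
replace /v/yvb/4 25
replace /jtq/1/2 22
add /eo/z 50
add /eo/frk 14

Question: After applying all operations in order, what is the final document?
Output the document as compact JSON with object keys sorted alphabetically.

After op 1 (replace /s/z 88): {"eo":{"adp":[87,90],"liv":{"a":75,"nvy":79},"ys":[80,40,81]},"jtq":[[60,32,59,46,43],[48,38,42,52,98],[69,22,76]],"s":{"hxu":{"es":36,"f":33,"mxd":60,"s":15},"jl":[98,80],"z":88},"v":{"d":[56,12],"i":[64,34,39,27,4],"q":[15,69,33,30,17],"yvb":[14,28,88,95,15]}}
After op 2 (remove /v/i/4): {"eo":{"adp":[87,90],"liv":{"a":75,"nvy":79},"ys":[80,40,81]},"jtq":[[60,32,59,46,43],[48,38,42,52,98],[69,22,76]],"s":{"hxu":{"es":36,"f":33,"mxd":60,"s":15},"jl":[98,80],"z":88},"v":{"d":[56,12],"i":[64,34,39,27],"q":[15,69,33,30,17],"yvb":[14,28,88,95,15]}}
After op 3 (replace /v/d 42): {"eo":{"adp":[87,90],"liv":{"a":75,"nvy":79},"ys":[80,40,81]},"jtq":[[60,32,59,46,43],[48,38,42,52,98],[69,22,76]],"s":{"hxu":{"es":36,"f":33,"mxd":60,"s":15},"jl":[98,80],"z":88},"v":{"d":42,"i":[64,34,39,27],"q":[15,69,33,30,17],"yvb":[14,28,88,95,15]}}
After op 4 (replace /v/q/2 33): {"eo":{"adp":[87,90],"liv":{"a":75,"nvy":79},"ys":[80,40,81]},"jtq":[[60,32,59,46,43],[48,38,42,52,98],[69,22,76]],"s":{"hxu":{"es":36,"f":33,"mxd":60,"s":15},"jl":[98,80],"z":88},"v":{"d":42,"i":[64,34,39,27],"q":[15,69,33,30,17],"yvb":[14,28,88,95,15]}}
After op 5 (add /v/q/4 46): {"eo":{"adp":[87,90],"liv":{"a":75,"nvy":79},"ys":[80,40,81]},"jtq":[[60,32,59,46,43],[48,38,42,52,98],[69,22,76]],"s":{"hxu":{"es":36,"f":33,"mxd":60,"s":15},"jl":[98,80],"z":88},"v":{"d":42,"i":[64,34,39,27],"q":[15,69,33,30,46,17],"yvb":[14,28,88,95,15]}}
After op 6 (replace /s/jl/1 65): {"eo":{"adp":[87,90],"liv":{"a":75,"nvy":79},"ys":[80,40,81]},"jtq":[[60,32,59,46,43],[48,38,42,52,98],[69,22,76]],"s":{"hxu":{"es":36,"f":33,"mxd":60,"s":15},"jl":[98,65],"z":88},"v":{"d":42,"i":[64,34,39,27],"q":[15,69,33,30,46,17],"yvb":[14,28,88,95,15]}}
After op 7 (remove /jtq/0/4): {"eo":{"adp":[87,90],"liv":{"a":75,"nvy":79},"ys":[80,40,81]},"jtq":[[60,32,59,46],[48,38,42,52,98],[69,22,76]],"s":{"hxu":{"es":36,"f":33,"mxd":60,"s":15},"jl":[98,65],"z":88},"v":{"d":42,"i":[64,34,39,27],"q":[15,69,33,30,46,17],"yvb":[14,28,88,95,15]}}
After op 8 (remove /s): {"eo":{"adp":[87,90],"liv":{"a":75,"nvy":79},"ys":[80,40,81]},"jtq":[[60,32,59,46],[48,38,42,52,98],[69,22,76]],"v":{"d":42,"i":[64,34,39,27],"q":[15,69,33,30,46,17],"yvb":[14,28,88,95,15]}}
After op 9 (replace /v/i/2 57): {"eo":{"adp":[87,90],"liv":{"a":75,"nvy":79},"ys":[80,40,81]},"jtq":[[60,32,59,46],[48,38,42,52,98],[69,22,76]],"v":{"d":42,"i":[64,34,57,27],"q":[15,69,33,30,46,17],"yvb":[14,28,88,95,15]}}
After op 10 (add /v/d 23): {"eo":{"adp":[87,90],"liv":{"a":75,"nvy":79},"ys":[80,40,81]},"jtq":[[60,32,59,46],[48,38,42,52,98],[69,22,76]],"v":{"d":23,"i":[64,34,57,27],"q":[15,69,33,30,46,17],"yvb":[14,28,88,95,15]}}
After op 11 (add /v/q 57): {"eo":{"adp":[87,90],"liv":{"a":75,"nvy":79},"ys":[80,40,81]},"jtq":[[60,32,59,46],[48,38,42,52,98],[69,22,76]],"v":{"d":23,"i":[64,34,57,27],"q":57,"yvb":[14,28,88,95,15]}}
After op 12 (add /v/i/4 58): {"eo":{"adp":[87,90],"liv":{"a":75,"nvy":79},"ys":[80,40,81]},"jtq":[[60,32,59,46],[48,38,42,52,98],[69,22,76]],"v":{"d":23,"i":[64,34,57,27,58],"q":57,"yvb":[14,28,88,95,15]}}
After op 13 (replace /eo/adp/0 22): {"eo":{"adp":[22,90],"liv":{"a":75,"nvy":79},"ys":[80,40,81]},"jtq":[[60,32,59,46],[48,38,42,52,98],[69,22,76]],"v":{"d":23,"i":[64,34,57,27,58],"q":57,"yvb":[14,28,88,95,15]}}
After op 14 (remove /v/i/1): {"eo":{"adp":[22,90],"liv":{"a":75,"nvy":79},"ys":[80,40,81]},"jtq":[[60,32,59,46],[48,38,42,52,98],[69,22,76]],"v":{"d":23,"i":[64,57,27,58],"q":57,"yvb":[14,28,88,95,15]}}
After op 15 (remove /jtq/1/3): {"eo":{"adp":[22,90],"liv":{"a":75,"nvy":79},"ys":[80,40,81]},"jtq":[[60,32,59,46],[48,38,42,98],[69,22,76]],"v":{"d":23,"i":[64,57,27,58],"q":57,"yvb":[14,28,88,95,15]}}
After op 16 (add /v/i/1 69): {"eo":{"adp":[22,90],"liv":{"a":75,"nvy":79},"ys":[80,40,81]},"jtq":[[60,32,59,46],[48,38,42,98],[69,22,76]],"v":{"d":23,"i":[64,69,57,27,58],"q":57,"yvb":[14,28,88,95,15]}}
After op 17 (add /jtq/2/0 13): {"eo":{"adp":[22,90],"liv":{"a":75,"nvy":79},"ys":[80,40,81]},"jtq":[[60,32,59,46],[48,38,42,98],[13,69,22,76]],"v":{"d":23,"i":[64,69,57,27,58],"q":57,"yvb":[14,28,88,95,15]}}
After op 18 (replace /v/yvb/4 25): {"eo":{"adp":[22,90],"liv":{"a":75,"nvy":79},"ys":[80,40,81]},"jtq":[[60,32,59,46],[48,38,42,98],[13,69,22,76]],"v":{"d":23,"i":[64,69,57,27,58],"q":57,"yvb":[14,28,88,95,25]}}
After op 19 (replace /jtq/1/2 22): {"eo":{"adp":[22,90],"liv":{"a":75,"nvy":79},"ys":[80,40,81]},"jtq":[[60,32,59,46],[48,38,22,98],[13,69,22,76]],"v":{"d":23,"i":[64,69,57,27,58],"q":57,"yvb":[14,28,88,95,25]}}
After op 20 (add /eo/z 50): {"eo":{"adp":[22,90],"liv":{"a":75,"nvy":79},"ys":[80,40,81],"z":50},"jtq":[[60,32,59,46],[48,38,22,98],[13,69,22,76]],"v":{"d":23,"i":[64,69,57,27,58],"q":57,"yvb":[14,28,88,95,25]}}
After op 21 (add /eo/frk 14): {"eo":{"adp":[22,90],"frk":14,"liv":{"a":75,"nvy":79},"ys":[80,40,81],"z":50},"jtq":[[60,32,59,46],[48,38,22,98],[13,69,22,76]],"v":{"d":23,"i":[64,69,57,27,58],"q":57,"yvb":[14,28,88,95,25]}}

Answer: {"eo":{"adp":[22,90],"frk":14,"liv":{"a":75,"nvy":79},"ys":[80,40,81],"z":50},"jtq":[[60,32,59,46],[48,38,22,98],[13,69,22,76]],"v":{"d":23,"i":[64,69,57,27,58],"q":57,"yvb":[14,28,88,95,25]}}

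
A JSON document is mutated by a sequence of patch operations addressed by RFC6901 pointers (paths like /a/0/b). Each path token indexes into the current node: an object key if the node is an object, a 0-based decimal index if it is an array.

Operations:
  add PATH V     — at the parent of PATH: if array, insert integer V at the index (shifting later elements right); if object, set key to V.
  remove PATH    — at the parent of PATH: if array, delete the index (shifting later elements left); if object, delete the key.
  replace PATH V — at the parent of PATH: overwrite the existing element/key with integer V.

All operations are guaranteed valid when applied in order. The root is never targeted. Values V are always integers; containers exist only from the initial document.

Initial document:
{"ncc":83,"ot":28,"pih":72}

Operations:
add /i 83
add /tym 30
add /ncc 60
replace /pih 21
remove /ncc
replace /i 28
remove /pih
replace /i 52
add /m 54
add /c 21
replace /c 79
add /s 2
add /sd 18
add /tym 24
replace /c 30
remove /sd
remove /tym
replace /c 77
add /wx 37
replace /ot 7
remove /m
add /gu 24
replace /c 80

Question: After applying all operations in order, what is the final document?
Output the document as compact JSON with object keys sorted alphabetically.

Answer: {"c":80,"gu":24,"i":52,"ot":7,"s":2,"wx":37}

Derivation:
After op 1 (add /i 83): {"i":83,"ncc":83,"ot":28,"pih":72}
After op 2 (add /tym 30): {"i":83,"ncc":83,"ot":28,"pih":72,"tym":30}
After op 3 (add /ncc 60): {"i":83,"ncc":60,"ot":28,"pih":72,"tym":30}
After op 4 (replace /pih 21): {"i":83,"ncc":60,"ot":28,"pih":21,"tym":30}
After op 5 (remove /ncc): {"i":83,"ot":28,"pih":21,"tym":30}
After op 6 (replace /i 28): {"i":28,"ot":28,"pih":21,"tym":30}
After op 7 (remove /pih): {"i":28,"ot":28,"tym":30}
After op 8 (replace /i 52): {"i":52,"ot":28,"tym":30}
After op 9 (add /m 54): {"i":52,"m":54,"ot":28,"tym":30}
After op 10 (add /c 21): {"c":21,"i":52,"m":54,"ot":28,"tym":30}
After op 11 (replace /c 79): {"c":79,"i":52,"m":54,"ot":28,"tym":30}
After op 12 (add /s 2): {"c":79,"i":52,"m":54,"ot":28,"s":2,"tym":30}
After op 13 (add /sd 18): {"c":79,"i":52,"m":54,"ot":28,"s":2,"sd":18,"tym":30}
After op 14 (add /tym 24): {"c":79,"i":52,"m":54,"ot":28,"s":2,"sd":18,"tym":24}
After op 15 (replace /c 30): {"c":30,"i":52,"m":54,"ot":28,"s":2,"sd":18,"tym":24}
After op 16 (remove /sd): {"c":30,"i":52,"m":54,"ot":28,"s":2,"tym":24}
After op 17 (remove /tym): {"c":30,"i":52,"m":54,"ot":28,"s":2}
After op 18 (replace /c 77): {"c":77,"i":52,"m":54,"ot":28,"s":2}
After op 19 (add /wx 37): {"c":77,"i":52,"m":54,"ot":28,"s":2,"wx":37}
After op 20 (replace /ot 7): {"c":77,"i":52,"m":54,"ot":7,"s":2,"wx":37}
After op 21 (remove /m): {"c":77,"i":52,"ot":7,"s":2,"wx":37}
After op 22 (add /gu 24): {"c":77,"gu":24,"i":52,"ot":7,"s":2,"wx":37}
After op 23 (replace /c 80): {"c":80,"gu":24,"i":52,"ot":7,"s":2,"wx":37}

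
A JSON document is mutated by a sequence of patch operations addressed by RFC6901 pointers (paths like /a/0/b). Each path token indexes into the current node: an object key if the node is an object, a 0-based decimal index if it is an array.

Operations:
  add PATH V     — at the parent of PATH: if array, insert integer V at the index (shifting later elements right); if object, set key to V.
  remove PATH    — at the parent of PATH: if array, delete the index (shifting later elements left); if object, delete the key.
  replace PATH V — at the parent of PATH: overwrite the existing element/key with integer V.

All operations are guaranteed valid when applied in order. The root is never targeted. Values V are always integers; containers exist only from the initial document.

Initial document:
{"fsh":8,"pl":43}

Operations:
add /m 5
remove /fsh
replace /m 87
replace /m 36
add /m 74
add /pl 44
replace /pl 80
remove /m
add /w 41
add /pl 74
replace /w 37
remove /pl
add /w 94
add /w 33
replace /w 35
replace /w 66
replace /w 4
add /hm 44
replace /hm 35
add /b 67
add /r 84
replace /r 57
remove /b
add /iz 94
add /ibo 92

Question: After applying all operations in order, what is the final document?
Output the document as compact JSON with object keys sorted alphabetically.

After op 1 (add /m 5): {"fsh":8,"m":5,"pl":43}
After op 2 (remove /fsh): {"m":5,"pl":43}
After op 3 (replace /m 87): {"m":87,"pl":43}
After op 4 (replace /m 36): {"m":36,"pl":43}
After op 5 (add /m 74): {"m":74,"pl":43}
After op 6 (add /pl 44): {"m":74,"pl":44}
After op 7 (replace /pl 80): {"m":74,"pl":80}
After op 8 (remove /m): {"pl":80}
After op 9 (add /w 41): {"pl":80,"w":41}
After op 10 (add /pl 74): {"pl":74,"w":41}
After op 11 (replace /w 37): {"pl":74,"w":37}
After op 12 (remove /pl): {"w":37}
After op 13 (add /w 94): {"w":94}
After op 14 (add /w 33): {"w":33}
After op 15 (replace /w 35): {"w":35}
After op 16 (replace /w 66): {"w":66}
After op 17 (replace /w 4): {"w":4}
After op 18 (add /hm 44): {"hm":44,"w":4}
After op 19 (replace /hm 35): {"hm":35,"w":4}
After op 20 (add /b 67): {"b":67,"hm":35,"w":4}
After op 21 (add /r 84): {"b":67,"hm":35,"r":84,"w":4}
After op 22 (replace /r 57): {"b":67,"hm":35,"r":57,"w":4}
After op 23 (remove /b): {"hm":35,"r":57,"w":4}
After op 24 (add /iz 94): {"hm":35,"iz":94,"r":57,"w":4}
After op 25 (add /ibo 92): {"hm":35,"ibo":92,"iz":94,"r":57,"w":4}

Answer: {"hm":35,"ibo":92,"iz":94,"r":57,"w":4}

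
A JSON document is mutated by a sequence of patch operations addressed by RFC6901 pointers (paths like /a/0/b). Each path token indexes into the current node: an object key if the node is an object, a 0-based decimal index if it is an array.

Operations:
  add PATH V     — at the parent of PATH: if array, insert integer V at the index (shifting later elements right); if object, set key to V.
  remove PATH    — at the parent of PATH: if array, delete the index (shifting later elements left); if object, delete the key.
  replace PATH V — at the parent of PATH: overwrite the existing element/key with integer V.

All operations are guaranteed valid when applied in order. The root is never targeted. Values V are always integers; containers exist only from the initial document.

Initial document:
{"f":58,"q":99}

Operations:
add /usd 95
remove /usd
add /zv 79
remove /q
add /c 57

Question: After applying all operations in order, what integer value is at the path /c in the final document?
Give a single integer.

After op 1 (add /usd 95): {"f":58,"q":99,"usd":95}
After op 2 (remove /usd): {"f":58,"q":99}
After op 3 (add /zv 79): {"f":58,"q":99,"zv":79}
After op 4 (remove /q): {"f":58,"zv":79}
After op 5 (add /c 57): {"c":57,"f":58,"zv":79}
Value at /c: 57

Answer: 57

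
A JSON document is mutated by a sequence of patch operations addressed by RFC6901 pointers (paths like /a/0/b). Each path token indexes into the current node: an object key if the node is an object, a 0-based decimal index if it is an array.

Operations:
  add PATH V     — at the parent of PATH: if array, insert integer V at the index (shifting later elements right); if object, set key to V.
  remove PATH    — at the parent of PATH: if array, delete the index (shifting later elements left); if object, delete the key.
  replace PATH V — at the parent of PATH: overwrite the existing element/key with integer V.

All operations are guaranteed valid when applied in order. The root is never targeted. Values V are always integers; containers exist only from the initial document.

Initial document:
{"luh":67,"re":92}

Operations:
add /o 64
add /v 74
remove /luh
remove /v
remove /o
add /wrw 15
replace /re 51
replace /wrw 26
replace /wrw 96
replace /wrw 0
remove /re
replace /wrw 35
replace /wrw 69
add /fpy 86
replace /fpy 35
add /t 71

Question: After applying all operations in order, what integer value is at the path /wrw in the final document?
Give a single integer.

After op 1 (add /o 64): {"luh":67,"o":64,"re":92}
After op 2 (add /v 74): {"luh":67,"o":64,"re":92,"v":74}
After op 3 (remove /luh): {"o":64,"re":92,"v":74}
After op 4 (remove /v): {"o":64,"re":92}
After op 5 (remove /o): {"re":92}
After op 6 (add /wrw 15): {"re":92,"wrw":15}
After op 7 (replace /re 51): {"re":51,"wrw":15}
After op 8 (replace /wrw 26): {"re":51,"wrw":26}
After op 9 (replace /wrw 96): {"re":51,"wrw":96}
After op 10 (replace /wrw 0): {"re":51,"wrw":0}
After op 11 (remove /re): {"wrw":0}
After op 12 (replace /wrw 35): {"wrw":35}
After op 13 (replace /wrw 69): {"wrw":69}
After op 14 (add /fpy 86): {"fpy":86,"wrw":69}
After op 15 (replace /fpy 35): {"fpy":35,"wrw":69}
After op 16 (add /t 71): {"fpy":35,"t":71,"wrw":69}
Value at /wrw: 69

Answer: 69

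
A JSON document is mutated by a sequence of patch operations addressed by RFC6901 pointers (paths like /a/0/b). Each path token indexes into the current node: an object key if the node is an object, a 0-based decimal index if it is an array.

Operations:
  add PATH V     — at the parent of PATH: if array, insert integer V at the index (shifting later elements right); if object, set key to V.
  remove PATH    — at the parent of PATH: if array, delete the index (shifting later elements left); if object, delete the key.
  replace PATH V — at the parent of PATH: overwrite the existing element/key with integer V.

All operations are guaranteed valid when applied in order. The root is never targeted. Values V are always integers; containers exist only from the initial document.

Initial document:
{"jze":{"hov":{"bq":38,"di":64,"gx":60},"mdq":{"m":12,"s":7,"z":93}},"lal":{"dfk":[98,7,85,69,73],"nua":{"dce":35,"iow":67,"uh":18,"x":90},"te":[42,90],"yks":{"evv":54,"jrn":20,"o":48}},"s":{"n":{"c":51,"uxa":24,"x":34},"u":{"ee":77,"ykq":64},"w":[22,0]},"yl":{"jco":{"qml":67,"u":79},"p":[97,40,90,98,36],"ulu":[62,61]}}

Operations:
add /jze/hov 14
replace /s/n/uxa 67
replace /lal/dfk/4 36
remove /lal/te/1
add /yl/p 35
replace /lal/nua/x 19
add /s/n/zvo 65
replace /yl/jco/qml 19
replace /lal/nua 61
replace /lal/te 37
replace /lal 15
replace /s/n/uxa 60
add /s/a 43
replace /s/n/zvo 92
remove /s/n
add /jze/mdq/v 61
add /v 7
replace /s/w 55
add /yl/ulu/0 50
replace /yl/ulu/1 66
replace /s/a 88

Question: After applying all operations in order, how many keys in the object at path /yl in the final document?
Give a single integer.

Answer: 3

Derivation:
After op 1 (add /jze/hov 14): {"jze":{"hov":14,"mdq":{"m":12,"s":7,"z":93}},"lal":{"dfk":[98,7,85,69,73],"nua":{"dce":35,"iow":67,"uh":18,"x":90},"te":[42,90],"yks":{"evv":54,"jrn":20,"o":48}},"s":{"n":{"c":51,"uxa":24,"x":34},"u":{"ee":77,"ykq":64},"w":[22,0]},"yl":{"jco":{"qml":67,"u":79},"p":[97,40,90,98,36],"ulu":[62,61]}}
After op 2 (replace /s/n/uxa 67): {"jze":{"hov":14,"mdq":{"m":12,"s":7,"z":93}},"lal":{"dfk":[98,7,85,69,73],"nua":{"dce":35,"iow":67,"uh":18,"x":90},"te":[42,90],"yks":{"evv":54,"jrn":20,"o":48}},"s":{"n":{"c":51,"uxa":67,"x":34},"u":{"ee":77,"ykq":64},"w":[22,0]},"yl":{"jco":{"qml":67,"u":79},"p":[97,40,90,98,36],"ulu":[62,61]}}
After op 3 (replace /lal/dfk/4 36): {"jze":{"hov":14,"mdq":{"m":12,"s":7,"z":93}},"lal":{"dfk":[98,7,85,69,36],"nua":{"dce":35,"iow":67,"uh":18,"x":90},"te":[42,90],"yks":{"evv":54,"jrn":20,"o":48}},"s":{"n":{"c":51,"uxa":67,"x":34},"u":{"ee":77,"ykq":64},"w":[22,0]},"yl":{"jco":{"qml":67,"u":79},"p":[97,40,90,98,36],"ulu":[62,61]}}
After op 4 (remove /lal/te/1): {"jze":{"hov":14,"mdq":{"m":12,"s":7,"z":93}},"lal":{"dfk":[98,7,85,69,36],"nua":{"dce":35,"iow":67,"uh":18,"x":90},"te":[42],"yks":{"evv":54,"jrn":20,"o":48}},"s":{"n":{"c":51,"uxa":67,"x":34},"u":{"ee":77,"ykq":64},"w":[22,0]},"yl":{"jco":{"qml":67,"u":79},"p":[97,40,90,98,36],"ulu":[62,61]}}
After op 5 (add /yl/p 35): {"jze":{"hov":14,"mdq":{"m":12,"s":7,"z":93}},"lal":{"dfk":[98,7,85,69,36],"nua":{"dce":35,"iow":67,"uh":18,"x":90},"te":[42],"yks":{"evv":54,"jrn":20,"o":48}},"s":{"n":{"c":51,"uxa":67,"x":34},"u":{"ee":77,"ykq":64},"w":[22,0]},"yl":{"jco":{"qml":67,"u":79},"p":35,"ulu":[62,61]}}
After op 6 (replace /lal/nua/x 19): {"jze":{"hov":14,"mdq":{"m":12,"s":7,"z":93}},"lal":{"dfk":[98,7,85,69,36],"nua":{"dce":35,"iow":67,"uh":18,"x":19},"te":[42],"yks":{"evv":54,"jrn":20,"o":48}},"s":{"n":{"c":51,"uxa":67,"x":34},"u":{"ee":77,"ykq":64},"w":[22,0]},"yl":{"jco":{"qml":67,"u":79},"p":35,"ulu":[62,61]}}
After op 7 (add /s/n/zvo 65): {"jze":{"hov":14,"mdq":{"m":12,"s":7,"z":93}},"lal":{"dfk":[98,7,85,69,36],"nua":{"dce":35,"iow":67,"uh":18,"x":19},"te":[42],"yks":{"evv":54,"jrn":20,"o":48}},"s":{"n":{"c":51,"uxa":67,"x":34,"zvo":65},"u":{"ee":77,"ykq":64},"w":[22,0]},"yl":{"jco":{"qml":67,"u":79},"p":35,"ulu":[62,61]}}
After op 8 (replace /yl/jco/qml 19): {"jze":{"hov":14,"mdq":{"m":12,"s":7,"z":93}},"lal":{"dfk":[98,7,85,69,36],"nua":{"dce":35,"iow":67,"uh":18,"x":19},"te":[42],"yks":{"evv":54,"jrn":20,"o":48}},"s":{"n":{"c":51,"uxa":67,"x":34,"zvo":65},"u":{"ee":77,"ykq":64},"w":[22,0]},"yl":{"jco":{"qml":19,"u":79},"p":35,"ulu":[62,61]}}
After op 9 (replace /lal/nua 61): {"jze":{"hov":14,"mdq":{"m":12,"s":7,"z":93}},"lal":{"dfk":[98,7,85,69,36],"nua":61,"te":[42],"yks":{"evv":54,"jrn":20,"o":48}},"s":{"n":{"c":51,"uxa":67,"x":34,"zvo":65},"u":{"ee":77,"ykq":64},"w":[22,0]},"yl":{"jco":{"qml":19,"u":79},"p":35,"ulu":[62,61]}}
After op 10 (replace /lal/te 37): {"jze":{"hov":14,"mdq":{"m":12,"s":7,"z":93}},"lal":{"dfk":[98,7,85,69,36],"nua":61,"te":37,"yks":{"evv":54,"jrn":20,"o":48}},"s":{"n":{"c":51,"uxa":67,"x":34,"zvo":65},"u":{"ee":77,"ykq":64},"w":[22,0]},"yl":{"jco":{"qml":19,"u":79},"p":35,"ulu":[62,61]}}
After op 11 (replace /lal 15): {"jze":{"hov":14,"mdq":{"m":12,"s":7,"z":93}},"lal":15,"s":{"n":{"c":51,"uxa":67,"x":34,"zvo":65},"u":{"ee":77,"ykq":64},"w":[22,0]},"yl":{"jco":{"qml":19,"u":79},"p":35,"ulu":[62,61]}}
After op 12 (replace /s/n/uxa 60): {"jze":{"hov":14,"mdq":{"m":12,"s":7,"z":93}},"lal":15,"s":{"n":{"c":51,"uxa":60,"x":34,"zvo":65},"u":{"ee":77,"ykq":64},"w":[22,0]},"yl":{"jco":{"qml":19,"u":79},"p":35,"ulu":[62,61]}}
After op 13 (add /s/a 43): {"jze":{"hov":14,"mdq":{"m":12,"s":7,"z":93}},"lal":15,"s":{"a":43,"n":{"c":51,"uxa":60,"x":34,"zvo":65},"u":{"ee":77,"ykq":64},"w":[22,0]},"yl":{"jco":{"qml":19,"u":79},"p":35,"ulu":[62,61]}}
After op 14 (replace /s/n/zvo 92): {"jze":{"hov":14,"mdq":{"m":12,"s":7,"z":93}},"lal":15,"s":{"a":43,"n":{"c":51,"uxa":60,"x":34,"zvo":92},"u":{"ee":77,"ykq":64},"w":[22,0]},"yl":{"jco":{"qml":19,"u":79},"p":35,"ulu":[62,61]}}
After op 15 (remove /s/n): {"jze":{"hov":14,"mdq":{"m":12,"s":7,"z":93}},"lal":15,"s":{"a":43,"u":{"ee":77,"ykq":64},"w":[22,0]},"yl":{"jco":{"qml":19,"u":79},"p":35,"ulu":[62,61]}}
After op 16 (add /jze/mdq/v 61): {"jze":{"hov":14,"mdq":{"m":12,"s":7,"v":61,"z":93}},"lal":15,"s":{"a":43,"u":{"ee":77,"ykq":64},"w":[22,0]},"yl":{"jco":{"qml":19,"u":79},"p":35,"ulu":[62,61]}}
After op 17 (add /v 7): {"jze":{"hov":14,"mdq":{"m":12,"s":7,"v":61,"z":93}},"lal":15,"s":{"a":43,"u":{"ee":77,"ykq":64},"w":[22,0]},"v":7,"yl":{"jco":{"qml":19,"u":79},"p":35,"ulu":[62,61]}}
After op 18 (replace /s/w 55): {"jze":{"hov":14,"mdq":{"m":12,"s":7,"v":61,"z":93}},"lal":15,"s":{"a":43,"u":{"ee":77,"ykq":64},"w":55},"v":7,"yl":{"jco":{"qml":19,"u":79},"p":35,"ulu":[62,61]}}
After op 19 (add /yl/ulu/0 50): {"jze":{"hov":14,"mdq":{"m":12,"s":7,"v":61,"z":93}},"lal":15,"s":{"a":43,"u":{"ee":77,"ykq":64},"w":55},"v":7,"yl":{"jco":{"qml":19,"u":79},"p":35,"ulu":[50,62,61]}}
After op 20 (replace /yl/ulu/1 66): {"jze":{"hov":14,"mdq":{"m":12,"s":7,"v":61,"z":93}},"lal":15,"s":{"a":43,"u":{"ee":77,"ykq":64},"w":55},"v":7,"yl":{"jco":{"qml":19,"u":79},"p":35,"ulu":[50,66,61]}}
After op 21 (replace /s/a 88): {"jze":{"hov":14,"mdq":{"m":12,"s":7,"v":61,"z":93}},"lal":15,"s":{"a":88,"u":{"ee":77,"ykq":64},"w":55},"v":7,"yl":{"jco":{"qml":19,"u":79},"p":35,"ulu":[50,66,61]}}
Size at path /yl: 3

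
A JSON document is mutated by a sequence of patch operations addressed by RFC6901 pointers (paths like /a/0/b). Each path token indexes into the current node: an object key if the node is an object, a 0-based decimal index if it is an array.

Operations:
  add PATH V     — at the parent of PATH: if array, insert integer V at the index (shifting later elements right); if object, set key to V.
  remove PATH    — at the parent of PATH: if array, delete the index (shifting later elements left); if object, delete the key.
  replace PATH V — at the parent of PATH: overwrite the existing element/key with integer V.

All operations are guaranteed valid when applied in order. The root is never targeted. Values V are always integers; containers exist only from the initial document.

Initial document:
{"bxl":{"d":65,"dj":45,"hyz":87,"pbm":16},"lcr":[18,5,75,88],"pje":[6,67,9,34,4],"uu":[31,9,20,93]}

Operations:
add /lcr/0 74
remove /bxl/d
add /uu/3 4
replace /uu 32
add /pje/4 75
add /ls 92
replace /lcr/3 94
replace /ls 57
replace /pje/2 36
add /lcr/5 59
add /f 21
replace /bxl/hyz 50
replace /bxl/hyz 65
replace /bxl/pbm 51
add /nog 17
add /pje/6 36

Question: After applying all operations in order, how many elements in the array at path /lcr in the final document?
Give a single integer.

After op 1 (add /lcr/0 74): {"bxl":{"d":65,"dj":45,"hyz":87,"pbm":16},"lcr":[74,18,5,75,88],"pje":[6,67,9,34,4],"uu":[31,9,20,93]}
After op 2 (remove /bxl/d): {"bxl":{"dj":45,"hyz":87,"pbm":16},"lcr":[74,18,5,75,88],"pje":[6,67,9,34,4],"uu":[31,9,20,93]}
After op 3 (add /uu/3 4): {"bxl":{"dj":45,"hyz":87,"pbm":16},"lcr":[74,18,5,75,88],"pje":[6,67,9,34,4],"uu":[31,9,20,4,93]}
After op 4 (replace /uu 32): {"bxl":{"dj":45,"hyz":87,"pbm":16},"lcr":[74,18,5,75,88],"pje":[6,67,9,34,4],"uu":32}
After op 5 (add /pje/4 75): {"bxl":{"dj":45,"hyz":87,"pbm":16},"lcr":[74,18,5,75,88],"pje":[6,67,9,34,75,4],"uu":32}
After op 6 (add /ls 92): {"bxl":{"dj":45,"hyz":87,"pbm":16},"lcr":[74,18,5,75,88],"ls":92,"pje":[6,67,9,34,75,4],"uu":32}
After op 7 (replace /lcr/3 94): {"bxl":{"dj":45,"hyz":87,"pbm":16},"lcr":[74,18,5,94,88],"ls":92,"pje":[6,67,9,34,75,4],"uu":32}
After op 8 (replace /ls 57): {"bxl":{"dj":45,"hyz":87,"pbm":16},"lcr":[74,18,5,94,88],"ls":57,"pje":[6,67,9,34,75,4],"uu":32}
After op 9 (replace /pje/2 36): {"bxl":{"dj":45,"hyz":87,"pbm":16},"lcr":[74,18,5,94,88],"ls":57,"pje":[6,67,36,34,75,4],"uu":32}
After op 10 (add /lcr/5 59): {"bxl":{"dj":45,"hyz":87,"pbm":16},"lcr":[74,18,5,94,88,59],"ls":57,"pje":[6,67,36,34,75,4],"uu":32}
After op 11 (add /f 21): {"bxl":{"dj":45,"hyz":87,"pbm":16},"f":21,"lcr":[74,18,5,94,88,59],"ls":57,"pje":[6,67,36,34,75,4],"uu":32}
After op 12 (replace /bxl/hyz 50): {"bxl":{"dj":45,"hyz":50,"pbm":16},"f":21,"lcr":[74,18,5,94,88,59],"ls":57,"pje":[6,67,36,34,75,4],"uu":32}
After op 13 (replace /bxl/hyz 65): {"bxl":{"dj":45,"hyz":65,"pbm":16},"f":21,"lcr":[74,18,5,94,88,59],"ls":57,"pje":[6,67,36,34,75,4],"uu":32}
After op 14 (replace /bxl/pbm 51): {"bxl":{"dj":45,"hyz":65,"pbm":51},"f":21,"lcr":[74,18,5,94,88,59],"ls":57,"pje":[6,67,36,34,75,4],"uu":32}
After op 15 (add /nog 17): {"bxl":{"dj":45,"hyz":65,"pbm":51},"f":21,"lcr":[74,18,5,94,88,59],"ls":57,"nog":17,"pje":[6,67,36,34,75,4],"uu":32}
After op 16 (add /pje/6 36): {"bxl":{"dj":45,"hyz":65,"pbm":51},"f":21,"lcr":[74,18,5,94,88,59],"ls":57,"nog":17,"pje":[6,67,36,34,75,4,36],"uu":32}
Size at path /lcr: 6

Answer: 6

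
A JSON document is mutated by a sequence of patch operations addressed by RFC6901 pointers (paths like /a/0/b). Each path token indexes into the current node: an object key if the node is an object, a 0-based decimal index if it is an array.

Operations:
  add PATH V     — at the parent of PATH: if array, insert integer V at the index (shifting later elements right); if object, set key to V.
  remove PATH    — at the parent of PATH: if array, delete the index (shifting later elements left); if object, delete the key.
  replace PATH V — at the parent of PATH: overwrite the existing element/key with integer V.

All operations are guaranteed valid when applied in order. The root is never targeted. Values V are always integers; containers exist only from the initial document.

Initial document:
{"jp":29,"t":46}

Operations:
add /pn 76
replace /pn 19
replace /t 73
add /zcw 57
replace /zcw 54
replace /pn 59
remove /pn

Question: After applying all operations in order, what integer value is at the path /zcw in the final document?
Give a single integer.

Answer: 54

Derivation:
After op 1 (add /pn 76): {"jp":29,"pn":76,"t":46}
After op 2 (replace /pn 19): {"jp":29,"pn":19,"t":46}
After op 3 (replace /t 73): {"jp":29,"pn":19,"t":73}
After op 4 (add /zcw 57): {"jp":29,"pn":19,"t":73,"zcw":57}
After op 5 (replace /zcw 54): {"jp":29,"pn":19,"t":73,"zcw":54}
After op 6 (replace /pn 59): {"jp":29,"pn":59,"t":73,"zcw":54}
After op 7 (remove /pn): {"jp":29,"t":73,"zcw":54}
Value at /zcw: 54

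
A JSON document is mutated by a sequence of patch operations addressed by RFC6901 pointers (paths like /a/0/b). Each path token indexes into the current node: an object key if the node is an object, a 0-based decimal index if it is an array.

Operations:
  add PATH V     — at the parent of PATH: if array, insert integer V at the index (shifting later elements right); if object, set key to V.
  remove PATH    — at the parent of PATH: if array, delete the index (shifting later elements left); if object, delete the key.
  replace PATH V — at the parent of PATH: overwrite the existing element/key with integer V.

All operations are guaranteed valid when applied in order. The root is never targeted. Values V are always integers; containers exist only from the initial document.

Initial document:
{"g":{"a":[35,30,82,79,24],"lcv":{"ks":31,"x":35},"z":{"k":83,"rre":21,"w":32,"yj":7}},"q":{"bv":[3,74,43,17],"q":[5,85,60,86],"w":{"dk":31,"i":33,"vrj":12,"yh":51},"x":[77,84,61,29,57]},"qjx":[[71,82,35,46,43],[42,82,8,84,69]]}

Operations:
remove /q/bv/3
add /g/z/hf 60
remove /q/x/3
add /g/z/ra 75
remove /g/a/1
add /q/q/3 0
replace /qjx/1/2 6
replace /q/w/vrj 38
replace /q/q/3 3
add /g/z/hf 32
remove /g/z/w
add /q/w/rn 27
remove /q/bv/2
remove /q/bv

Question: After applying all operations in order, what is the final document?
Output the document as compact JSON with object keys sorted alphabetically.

Answer: {"g":{"a":[35,82,79,24],"lcv":{"ks":31,"x":35},"z":{"hf":32,"k":83,"ra":75,"rre":21,"yj":7}},"q":{"q":[5,85,60,3,86],"w":{"dk":31,"i":33,"rn":27,"vrj":38,"yh":51},"x":[77,84,61,57]},"qjx":[[71,82,35,46,43],[42,82,6,84,69]]}

Derivation:
After op 1 (remove /q/bv/3): {"g":{"a":[35,30,82,79,24],"lcv":{"ks":31,"x":35},"z":{"k":83,"rre":21,"w":32,"yj":7}},"q":{"bv":[3,74,43],"q":[5,85,60,86],"w":{"dk":31,"i":33,"vrj":12,"yh":51},"x":[77,84,61,29,57]},"qjx":[[71,82,35,46,43],[42,82,8,84,69]]}
After op 2 (add /g/z/hf 60): {"g":{"a":[35,30,82,79,24],"lcv":{"ks":31,"x":35},"z":{"hf":60,"k":83,"rre":21,"w":32,"yj":7}},"q":{"bv":[3,74,43],"q":[5,85,60,86],"w":{"dk":31,"i":33,"vrj":12,"yh":51},"x":[77,84,61,29,57]},"qjx":[[71,82,35,46,43],[42,82,8,84,69]]}
After op 3 (remove /q/x/3): {"g":{"a":[35,30,82,79,24],"lcv":{"ks":31,"x":35},"z":{"hf":60,"k":83,"rre":21,"w":32,"yj":7}},"q":{"bv":[3,74,43],"q":[5,85,60,86],"w":{"dk":31,"i":33,"vrj":12,"yh":51},"x":[77,84,61,57]},"qjx":[[71,82,35,46,43],[42,82,8,84,69]]}
After op 4 (add /g/z/ra 75): {"g":{"a":[35,30,82,79,24],"lcv":{"ks":31,"x":35},"z":{"hf":60,"k":83,"ra":75,"rre":21,"w":32,"yj":7}},"q":{"bv":[3,74,43],"q":[5,85,60,86],"w":{"dk":31,"i":33,"vrj":12,"yh":51},"x":[77,84,61,57]},"qjx":[[71,82,35,46,43],[42,82,8,84,69]]}
After op 5 (remove /g/a/1): {"g":{"a":[35,82,79,24],"lcv":{"ks":31,"x":35},"z":{"hf":60,"k":83,"ra":75,"rre":21,"w":32,"yj":7}},"q":{"bv":[3,74,43],"q":[5,85,60,86],"w":{"dk":31,"i":33,"vrj":12,"yh":51},"x":[77,84,61,57]},"qjx":[[71,82,35,46,43],[42,82,8,84,69]]}
After op 6 (add /q/q/3 0): {"g":{"a":[35,82,79,24],"lcv":{"ks":31,"x":35},"z":{"hf":60,"k":83,"ra":75,"rre":21,"w":32,"yj":7}},"q":{"bv":[3,74,43],"q":[5,85,60,0,86],"w":{"dk":31,"i":33,"vrj":12,"yh":51},"x":[77,84,61,57]},"qjx":[[71,82,35,46,43],[42,82,8,84,69]]}
After op 7 (replace /qjx/1/2 6): {"g":{"a":[35,82,79,24],"lcv":{"ks":31,"x":35},"z":{"hf":60,"k":83,"ra":75,"rre":21,"w":32,"yj":7}},"q":{"bv":[3,74,43],"q":[5,85,60,0,86],"w":{"dk":31,"i":33,"vrj":12,"yh":51},"x":[77,84,61,57]},"qjx":[[71,82,35,46,43],[42,82,6,84,69]]}
After op 8 (replace /q/w/vrj 38): {"g":{"a":[35,82,79,24],"lcv":{"ks":31,"x":35},"z":{"hf":60,"k":83,"ra":75,"rre":21,"w":32,"yj":7}},"q":{"bv":[3,74,43],"q":[5,85,60,0,86],"w":{"dk":31,"i":33,"vrj":38,"yh":51},"x":[77,84,61,57]},"qjx":[[71,82,35,46,43],[42,82,6,84,69]]}
After op 9 (replace /q/q/3 3): {"g":{"a":[35,82,79,24],"lcv":{"ks":31,"x":35},"z":{"hf":60,"k":83,"ra":75,"rre":21,"w":32,"yj":7}},"q":{"bv":[3,74,43],"q":[5,85,60,3,86],"w":{"dk":31,"i":33,"vrj":38,"yh":51},"x":[77,84,61,57]},"qjx":[[71,82,35,46,43],[42,82,6,84,69]]}
After op 10 (add /g/z/hf 32): {"g":{"a":[35,82,79,24],"lcv":{"ks":31,"x":35},"z":{"hf":32,"k":83,"ra":75,"rre":21,"w":32,"yj":7}},"q":{"bv":[3,74,43],"q":[5,85,60,3,86],"w":{"dk":31,"i":33,"vrj":38,"yh":51},"x":[77,84,61,57]},"qjx":[[71,82,35,46,43],[42,82,6,84,69]]}
After op 11 (remove /g/z/w): {"g":{"a":[35,82,79,24],"lcv":{"ks":31,"x":35},"z":{"hf":32,"k":83,"ra":75,"rre":21,"yj":7}},"q":{"bv":[3,74,43],"q":[5,85,60,3,86],"w":{"dk":31,"i":33,"vrj":38,"yh":51},"x":[77,84,61,57]},"qjx":[[71,82,35,46,43],[42,82,6,84,69]]}
After op 12 (add /q/w/rn 27): {"g":{"a":[35,82,79,24],"lcv":{"ks":31,"x":35},"z":{"hf":32,"k":83,"ra":75,"rre":21,"yj":7}},"q":{"bv":[3,74,43],"q":[5,85,60,3,86],"w":{"dk":31,"i":33,"rn":27,"vrj":38,"yh":51},"x":[77,84,61,57]},"qjx":[[71,82,35,46,43],[42,82,6,84,69]]}
After op 13 (remove /q/bv/2): {"g":{"a":[35,82,79,24],"lcv":{"ks":31,"x":35},"z":{"hf":32,"k":83,"ra":75,"rre":21,"yj":7}},"q":{"bv":[3,74],"q":[5,85,60,3,86],"w":{"dk":31,"i":33,"rn":27,"vrj":38,"yh":51},"x":[77,84,61,57]},"qjx":[[71,82,35,46,43],[42,82,6,84,69]]}
After op 14 (remove /q/bv): {"g":{"a":[35,82,79,24],"lcv":{"ks":31,"x":35},"z":{"hf":32,"k":83,"ra":75,"rre":21,"yj":7}},"q":{"q":[5,85,60,3,86],"w":{"dk":31,"i":33,"rn":27,"vrj":38,"yh":51},"x":[77,84,61,57]},"qjx":[[71,82,35,46,43],[42,82,6,84,69]]}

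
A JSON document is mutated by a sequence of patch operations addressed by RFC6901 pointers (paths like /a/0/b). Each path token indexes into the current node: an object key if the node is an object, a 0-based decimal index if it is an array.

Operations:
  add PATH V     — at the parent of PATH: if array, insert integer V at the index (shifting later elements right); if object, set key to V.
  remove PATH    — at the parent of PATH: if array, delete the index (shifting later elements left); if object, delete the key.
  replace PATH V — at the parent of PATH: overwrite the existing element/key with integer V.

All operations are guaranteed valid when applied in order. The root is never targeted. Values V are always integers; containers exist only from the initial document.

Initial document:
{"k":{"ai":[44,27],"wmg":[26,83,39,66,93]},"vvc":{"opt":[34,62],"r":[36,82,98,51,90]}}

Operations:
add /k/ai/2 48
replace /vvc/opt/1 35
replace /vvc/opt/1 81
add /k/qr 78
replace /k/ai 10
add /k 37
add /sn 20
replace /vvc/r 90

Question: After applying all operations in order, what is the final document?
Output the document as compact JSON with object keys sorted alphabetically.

Answer: {"k":37,"sn":20,"vvc":{"opt":[34,81],"r":90}}

Derivation:
After op 1 (add /k/ai/2 48): {"k":{"ai":[44,27,48],"wmg":[26,83,39,66,93]},"vvc":{"opt":[34,62],"r":[36,82,98,51,90]}}
After op 2 (replace /vvc/opt/1 35): {"k":{"ai":[44,27,48],"wmg":[26,83,39,66,93]},"vvc":{"opt":[34,35],"r":[36,82,98,51,90]}}
After op 3 (replace /vvc/opt/1 81): {"k":{"ai":[44,27,48],"wmg":[26,83,39,66,93]},"vvc":{"opt":[34,81],"r":[36,82,98,51,90]}}
After op 4 (add /k/qr 78): {"k":{"ai":[44,27,48],"qr":78,"wmg":[26,83,39,66,93]},"vvc":{"opt":[34,81],"r":[36,82,98,51,90]}}
After op 5 (replace /k/ai 10): {"k":{"ai":10,"qr":78,"wmg":[26,83,39,66,93]},"vvc":{"opt":[34,81],"r":[36,82,98,51,90]}}
After op 6 (add /k 37): {"k":37,"vvc":{"opt":[34,81],"r":[36,82,98,51,90]}}
After op 7 (add /sn 20): {"k":37,"sn":20,"vvc":{"opt":[34,81],"r":[36,82,98,51,90]}}
After op 8 (replace /vvc/r 90): {"k":37,"sn":20,"vvc":{"opt":[34,81],"r":90}}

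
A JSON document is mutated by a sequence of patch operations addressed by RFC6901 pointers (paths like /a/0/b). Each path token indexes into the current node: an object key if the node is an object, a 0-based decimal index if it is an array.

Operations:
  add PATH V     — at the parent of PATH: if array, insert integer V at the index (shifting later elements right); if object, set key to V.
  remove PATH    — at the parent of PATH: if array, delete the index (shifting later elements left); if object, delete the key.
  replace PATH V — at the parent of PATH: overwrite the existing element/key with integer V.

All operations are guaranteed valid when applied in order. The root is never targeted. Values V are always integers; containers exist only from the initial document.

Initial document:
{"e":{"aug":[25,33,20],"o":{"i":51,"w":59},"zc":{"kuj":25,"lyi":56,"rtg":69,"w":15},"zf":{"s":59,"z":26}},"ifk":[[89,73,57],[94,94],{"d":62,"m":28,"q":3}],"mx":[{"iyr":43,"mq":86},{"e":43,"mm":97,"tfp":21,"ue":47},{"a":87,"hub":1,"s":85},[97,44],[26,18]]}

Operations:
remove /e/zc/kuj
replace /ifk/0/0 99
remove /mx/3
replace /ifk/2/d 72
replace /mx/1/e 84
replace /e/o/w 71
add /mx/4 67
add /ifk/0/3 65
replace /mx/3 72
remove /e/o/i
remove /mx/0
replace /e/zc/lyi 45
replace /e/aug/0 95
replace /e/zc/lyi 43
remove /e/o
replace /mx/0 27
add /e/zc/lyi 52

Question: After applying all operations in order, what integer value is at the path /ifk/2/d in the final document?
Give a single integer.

Answer: 72

Derivation:
After op 1 (remove /e/zc/kuj): {"e":{"aug":[25,33,20],"o":{"i":51,"w":59},"zc":{"lyi":56,"rtg":69,"w":15},"zf":{"s":59,"z":26}},"ifk":[[89,73,57],[94,94],{"d":62,"m":28,"q":3}],"mx":[{"iyr":43,"mq":86},{"e":43,"mm":97,"tfp":21,"ue":47},{"a":87,"hub":1,"s":85},[97,44],[26,18]]}
After op 2 (replace /ifk/0/0 99): {"e":{"aug":[25,33,20],"o":{"i":51,"w":59},"zc":{"lyi":56,"rtg":69,"w":15},"zf":{"s":59,"z":26}},"ifk":[[99,73,57],[94,94],{"d":62,"m":28,"q":3}],"mx":[{"iyr":43,"mq":86},{"e":43,"mm":97,"tfp":21,"ue":47},{"a":87,"hub":1,"s":85},[97,44],[26,18]]}
After op 3 (remove /mx/3): {"e":{"aug":[25,33,20],"o":{"i":51,"w":59},"zc":{"lyi":56,"rtg":69,"w":15},"zf":{"s":59,"z":26}},"ifk":[[99,73,57],[94,94],{"d":62,"m":28,"q":3}],"mx":[{"iyr":43,"mq":86},{"e":43,"mm":97,"tfp":21,"ue":47},{"a":87,"hub":1,"s":85},[26,18]]}
After op 4 (replace /ifk/2/d 72): {"e":{"aug":[25,33,20],"o":{"i":51,"w":59},"zc":{"lyi":56,"rtg":69,"w":15},"zf":{"s":59,"z":26}},"ifk":[[99,73,57],[94,94],{"d":72,"m":28,"q":3}],"mx":[{"iyr":43,"mq":86},{"e":43,"mm":97,"tfp":21,"ue":47},{"a":87,"hub":1,"s":85},[26,18]]}
After op 5 (replace /mx/1/e 84): {"e":{"aug":[25,33,20],"o":{"i":51,"w":59},"zc":{"lyi":56,"rtg":69,"w":15},"zf":{"s":59,"z":26}},"ifk":[[99,73,57],[94,94],{"d":72,"m":28,"q":3}],"mx":[{"iyr":43,"mq":86},{"e":84,"mm":97,"tfp":21,"ue":47},{"a":87,"hub":1,"s":85},[26,18]]}
After op 6 (replace /e/o/w 71): {"e":{"aug":[25,33,20],"o":{"i":51,"w":71},"zc":{"lyi":56,"rtg":69,"w":15},"zf":{"s":59,"z":26}},"ifk":[[99,73,57],[94,94],{"d":72,"m":28,"q":3}],"mx":[{"iyr":43,"mq":86},{"e":84,"mm":97,"tfp":21,"ue":47},{"a":87,"hub":1,"s":85},[26,18]]}
After op 7 (add /mx/4 67): {"e":{"aug":[25,33,20],"o":{"i":51,"w":71},"zc":{"lyi":56,"rtg":69,"w":15},"zf":{"s":59,"z":26}},"ifk":[[99,73,57],[94,94],{"d":72,"m":28,"q":3}],"mx":[{"iyr":43,"mq":86},{"e":84,"mm":97,"tfp":21,"ue":47},{"a":87,"hub":1,"s":85},[26,18],67]}
After op 8 (add /ifk/0/3 65): {"e":{"aug":[25,33,20],"o":{"i":51,"w":71},"zc":{"lyi":56,"rtg":69,"w":15},"zf":{"s":59,"z":26}},"ifk":[[99,73,57,65],[94,94],{"d":72,"m":28,"q":3}],"mx":[{"iyr":43,"mq":86},{"e":84,"mm":97,"tfp":21,"ue":47},{"a":87,"hub":1,"s":85},[26,18],67]}
After op 9 (replace /mx/3 72): {"e":{"aug":[25,33,20],"o":{"i":51,"w":71},"zc":{"lyi":56,"rtg":69,"w":15},"zf":{"s":59,"z":26}},"ifk":[[99,73,57,65],[94,94],{"d":72,"m":28,"q":3}],"mx":[{"iyr":43,"mq":86},{"e":84,"mm":97,"tfp":21,"ue":47},{"a":87,"hub":1,"s":85},72,67]}
After op 10 (remove /e/o/i): {"e":{"aug":[25,33,20],"o":{"w":71},"zc":{"lyi":56,"rtg":69,"w":15},"zf":{"s":59,"z":26}},"ifk":[[99,73,57,65],[94,94],{"d":72,"m":28,"q":3}],"mx":[{"iyr":43,"mq":86},{"e":84,"mm":97,"tfp":21,"ue":47},{"a":87,"hub":1,"s":85},72,67]}
After op 11 (remove /mx/0): {"e":{"aug":[25,33,20],"o":{"w":71},"zc":{"lyi":56,"rtg":69,"w":15},"zf":{"s":59,"z":26}},"ifk":[[99,73,57,65],[94,94],{"d":72,"m":28,"q":3}],"mx":[{"e":84,"mm":97,"tfp":21,"ue":47},{"a":87,"hub":1,"s":85},72,67]}
After op 12 (replace /e/zc/lyi 45): {"e":{"aug":[25,33,20],"o":{"w":71},"zc":{"lyi":45,"rtg":69,"w":15},"zf":{"s":59,"z":26}},"ifk":[[99,73,57,65],[94,94],{"d":72,"m":28,"q":3}],"mx":[{"e":84,"mm":97,"tfp":21,"ue":47},{"a":87,"hub":1,"s":85},72,67]}
After op 13 (replace /e/aug/0 95): {"e":{"aug":[95,33,20],"o":{"w":71},"zc":{"lyi":45,"rtg":69,"w":15},"zf":{"s":59,"z":26}},"ifk":[[99,73,57,65],[94,94],{"d":72,"m":28,"q":3}],"mx":[{"e":84,"mm":97,"tfp":21,"ue":47},{"a":87,"hub":1,"s":85},72,67]}
After op 14 (replace /e/zc/lyi 43): {"e":{"aug":[95,33,20],"o":{"w":71},"zc":{"lyi":43,"rtg":69,"w":15},"zf":{"s":59,"z":26}},"ifk":[[99,73,57,65],[94,94],{"d":72,"m":28,"q":3}],"mx":[{"e":84,"mm":97,"tfp":21,"ue":47},{"a":87,"hub":1,"s":85},72,67]}
After op 15 (remove /e/o): {"e":{"aug":[95,33,20],"zc":{"lyi":43,"rtg":69,"w":15},"zf":{"s":59,"z":26}},"ifk":[[99,73,57,65],[94,94],{"d":72,"m":28,"q":3}],"mx":[{"e":84,"mm":97,"tfp":21,"ue":47},{"a":87,"hub":1,"s":85},72,67]}
After op 16 (replace /mx/0 27): {"e":{"aug":[95,33,20],"zc":{"lyi":43,"rtg":69,"w":15},"zf":{"s":59,"z":26}},"ifk":[[99,73,57,65],[94,94],{"d":72,"m":28,"q":3}],"mx":[27,{"a":87,"hub":1,"s":85},72,67]}
After op 17 (add /e/zc/lyi 52): {"e":{"aug":[95,33,20],"zc":{"lyi":52,"rtg":69,"w":15},"zf":{"s":59,"z":26}},"ifk":[[99,73,57,65],[94,94],{"d":72,"m":28,"q":3}],"mx":[27,{"a":87,"hub":1,"s":85},72,67]}
Value at /ifk/2/d: 72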